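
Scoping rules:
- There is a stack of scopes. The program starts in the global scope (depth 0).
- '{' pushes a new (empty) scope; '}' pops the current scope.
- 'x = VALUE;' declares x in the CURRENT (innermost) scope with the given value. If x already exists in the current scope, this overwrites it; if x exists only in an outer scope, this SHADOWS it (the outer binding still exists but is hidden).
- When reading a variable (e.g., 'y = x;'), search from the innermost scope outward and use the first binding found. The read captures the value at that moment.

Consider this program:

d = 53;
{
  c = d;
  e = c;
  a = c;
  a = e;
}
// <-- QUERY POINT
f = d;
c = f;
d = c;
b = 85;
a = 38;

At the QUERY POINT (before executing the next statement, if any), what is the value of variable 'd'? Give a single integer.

Step 1: declare d=53 at depth 0
Step 2: enter scope (depth=1)
Step 3: declare c=(read d)=53 at depth 1
Step 4: declare e=(read c)=53 at depth 1
Step 5: declare a=(read c)=53 at depth 1
Step 6: declare a=(read e)=53 at depth 1
Step 7: exit scope (depth=0)
Visible at query point: d=53

Answer: 53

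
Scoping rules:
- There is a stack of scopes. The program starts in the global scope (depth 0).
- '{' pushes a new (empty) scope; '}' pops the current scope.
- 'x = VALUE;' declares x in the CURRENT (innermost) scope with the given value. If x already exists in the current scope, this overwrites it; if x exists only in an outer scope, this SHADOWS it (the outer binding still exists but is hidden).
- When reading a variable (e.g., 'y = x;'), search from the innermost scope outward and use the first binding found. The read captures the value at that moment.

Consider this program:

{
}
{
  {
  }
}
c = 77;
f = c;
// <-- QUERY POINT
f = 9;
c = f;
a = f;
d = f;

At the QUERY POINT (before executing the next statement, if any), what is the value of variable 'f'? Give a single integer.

Answer: 77

Derivation:
Step 1: enter scope (depth=1)
Step 2: exit scope (depth=0)
Step 3: enter scope (depth=1)
Step 4: enter scope (depth=2)
Step 5: exit scope (depth=1)
Step 6: exit scope (depth=0)
Step 7: declare c=77 at depth 0
Step 8: declare f=(read c)=77 at depth 0
Visible at query point: c=77 f=77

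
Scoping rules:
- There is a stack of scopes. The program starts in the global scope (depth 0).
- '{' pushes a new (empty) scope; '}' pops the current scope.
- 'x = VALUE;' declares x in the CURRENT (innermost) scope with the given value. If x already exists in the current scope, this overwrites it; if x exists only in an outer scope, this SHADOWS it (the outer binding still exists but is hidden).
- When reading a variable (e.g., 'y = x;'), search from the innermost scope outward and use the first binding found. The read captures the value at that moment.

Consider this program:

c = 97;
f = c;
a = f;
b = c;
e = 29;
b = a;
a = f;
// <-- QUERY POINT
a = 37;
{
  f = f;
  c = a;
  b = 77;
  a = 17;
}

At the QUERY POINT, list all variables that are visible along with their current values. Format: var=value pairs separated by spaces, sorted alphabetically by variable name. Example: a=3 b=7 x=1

Answer: a=97 b=97 c=97 e=29 f=97

Derivation:
Step 1: declare c=97 at depth 0
Step 2: declare f=(read c)=97 at depth 0
Step 3: declare a=(read f)=97 at depth 0
Step 4: declare b=(read c)=97 at depth 0
Step 5: declare e=29 at depth 0
Step 6: declare b=(read a)=97 at depth 0
Step 7: declare a=(read f)=97 at depth 0
Visible at query point: a=97 b=97 c=97 e=29 f=97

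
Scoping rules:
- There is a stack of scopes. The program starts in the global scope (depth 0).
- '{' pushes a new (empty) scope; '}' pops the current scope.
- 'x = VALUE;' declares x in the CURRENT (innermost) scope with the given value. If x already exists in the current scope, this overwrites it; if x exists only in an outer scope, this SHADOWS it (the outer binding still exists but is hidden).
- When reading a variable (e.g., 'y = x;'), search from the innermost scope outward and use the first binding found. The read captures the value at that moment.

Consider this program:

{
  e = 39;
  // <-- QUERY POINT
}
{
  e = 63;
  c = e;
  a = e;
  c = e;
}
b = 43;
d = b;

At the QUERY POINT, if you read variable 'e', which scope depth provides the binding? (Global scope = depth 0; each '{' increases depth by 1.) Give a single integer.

Step 1: enter scope (depth=1)
Step 2: declare e=39 at depth 1
Visible at query point: e=39

Answer: 1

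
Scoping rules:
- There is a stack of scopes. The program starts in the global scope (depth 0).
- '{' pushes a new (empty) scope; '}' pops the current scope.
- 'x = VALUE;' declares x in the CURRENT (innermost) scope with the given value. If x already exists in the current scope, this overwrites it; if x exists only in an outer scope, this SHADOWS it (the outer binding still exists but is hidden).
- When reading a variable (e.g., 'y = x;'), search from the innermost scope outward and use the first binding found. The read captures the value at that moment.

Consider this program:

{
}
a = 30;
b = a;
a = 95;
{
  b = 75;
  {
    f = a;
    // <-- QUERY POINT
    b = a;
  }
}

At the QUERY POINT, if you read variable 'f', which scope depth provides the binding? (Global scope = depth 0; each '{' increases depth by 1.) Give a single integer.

Step 1: enter scope (depth=1)
Step 2: exit scope (depth=0)
Step 3: declare a=30 at depth 0
Step 4: declare b=(read a)=30 at depth 0
Step 5: declare a=95 at depth 0
Step 6: enter scope (depth=1)
Step 7: declare b=75 at depth 1
Step 8: enter scope (depth=2)
Step 9: declare f=(read a)=95 at depth 2
Visible at query point: a=95 b=75 f=95

Answer: 2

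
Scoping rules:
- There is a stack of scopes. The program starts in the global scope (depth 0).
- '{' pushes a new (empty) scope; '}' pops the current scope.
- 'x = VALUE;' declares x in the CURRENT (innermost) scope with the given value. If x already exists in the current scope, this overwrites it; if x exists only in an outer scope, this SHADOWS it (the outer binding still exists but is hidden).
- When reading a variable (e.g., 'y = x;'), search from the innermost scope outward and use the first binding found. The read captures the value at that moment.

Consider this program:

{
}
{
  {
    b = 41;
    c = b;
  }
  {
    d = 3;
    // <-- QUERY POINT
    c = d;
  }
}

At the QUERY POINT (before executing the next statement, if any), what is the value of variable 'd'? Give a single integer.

Answer: 3

Derivation:
Step 1: enter scope (depth=1)
Step 2: exit scope (depth=0)
Step 3: enter scope (depth=1)
Step 4: enter scope (depth=2)
Step 5: declare b=41 at depth 2
Step 6: declare c=(read b)=41 at depth 2
Step 7: exit scope (depth=1)
Step 8: enter scope (depth=2)
Step 9: declare d=3 at depth 2
Visible at query point: d=3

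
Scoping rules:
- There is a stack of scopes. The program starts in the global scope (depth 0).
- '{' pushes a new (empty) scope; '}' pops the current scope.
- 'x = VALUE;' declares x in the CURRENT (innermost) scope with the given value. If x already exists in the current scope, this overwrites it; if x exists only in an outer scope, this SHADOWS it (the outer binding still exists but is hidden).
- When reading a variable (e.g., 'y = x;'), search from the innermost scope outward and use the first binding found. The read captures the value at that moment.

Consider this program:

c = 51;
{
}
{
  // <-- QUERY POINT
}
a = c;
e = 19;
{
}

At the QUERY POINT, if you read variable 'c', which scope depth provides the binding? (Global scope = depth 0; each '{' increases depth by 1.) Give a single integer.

Answer: 0

Derivation:
Step 1: declare c=51 at depth 0
Step 2: enter scope (depth=1)
Step 3: exit scope (depth=0)
Step 4: enter scope (depth=1)
Visible at query point: c=51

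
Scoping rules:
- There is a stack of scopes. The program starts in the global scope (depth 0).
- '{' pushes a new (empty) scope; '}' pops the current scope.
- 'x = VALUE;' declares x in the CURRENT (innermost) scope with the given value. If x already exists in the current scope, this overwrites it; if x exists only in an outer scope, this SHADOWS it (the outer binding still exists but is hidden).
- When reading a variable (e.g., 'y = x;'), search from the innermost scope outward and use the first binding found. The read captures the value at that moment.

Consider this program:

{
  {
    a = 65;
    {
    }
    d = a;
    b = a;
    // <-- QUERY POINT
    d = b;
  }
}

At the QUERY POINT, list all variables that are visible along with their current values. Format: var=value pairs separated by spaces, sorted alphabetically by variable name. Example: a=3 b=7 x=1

Step 1: enter scope (depth=1)
Step 2: enter scope (depth=2)
Step 3: declare a=65 at depth 2
Step 4: enter scope (depth=3)
Step 5: exit scope (depth=2)
Step 6: declare d=(read a)=65 at depth 2
Step 7: declare b=(read a)=65 at depth 2
Visible at query point: a=65 b=65 d=65

Answer: a=65 b=65 d=65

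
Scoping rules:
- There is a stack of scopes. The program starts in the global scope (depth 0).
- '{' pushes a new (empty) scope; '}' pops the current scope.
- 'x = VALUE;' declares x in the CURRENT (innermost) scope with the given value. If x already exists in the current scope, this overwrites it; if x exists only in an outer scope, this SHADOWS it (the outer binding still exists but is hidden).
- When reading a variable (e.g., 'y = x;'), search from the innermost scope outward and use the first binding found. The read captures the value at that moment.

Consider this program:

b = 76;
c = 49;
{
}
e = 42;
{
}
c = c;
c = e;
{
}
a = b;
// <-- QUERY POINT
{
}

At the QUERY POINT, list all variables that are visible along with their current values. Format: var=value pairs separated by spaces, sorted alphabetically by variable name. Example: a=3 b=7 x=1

Step 1: declare b=76 at depth 0
Step 2: declare c=49 at depth 0
Step 3: enter scope (depth=1)
Step 4: exit scope (depth=0)
Step 5: declare e=42 at depth 0
Step 6: enter scope (depth=1)
Step 7: exit scope (depth=0)
Step 8: declare c=(read c)=49 at depth 0
Step 9: declare c=(read e)=42 at depth 0
Step 10: enter scope (depth=1)
Step 11: exit scope (depth=0)
Step 12: declare a=(read b)=76 at depth 0
Visible at query point: a=76 b=76 c=42 e=42

Answer: a=76 b=76 c=42 e=42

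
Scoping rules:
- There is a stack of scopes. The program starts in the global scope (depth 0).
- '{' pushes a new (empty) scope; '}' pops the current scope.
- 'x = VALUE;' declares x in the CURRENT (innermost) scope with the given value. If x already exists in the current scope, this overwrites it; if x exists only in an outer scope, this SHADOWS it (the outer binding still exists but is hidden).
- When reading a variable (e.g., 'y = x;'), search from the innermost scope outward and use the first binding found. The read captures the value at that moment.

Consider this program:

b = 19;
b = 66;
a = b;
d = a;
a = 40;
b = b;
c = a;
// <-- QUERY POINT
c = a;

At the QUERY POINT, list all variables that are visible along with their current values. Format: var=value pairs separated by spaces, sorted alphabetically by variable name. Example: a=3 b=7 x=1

Step 1: declare b=19 at depth 0
Step 2: declare b=66 at depth 0
Step 3: declare a=(read b)=66 at depth 0
Step 4: declare d=(read a)=66 at depth 0
Step 5: declare a=40 at depth 0
Step 6: declare b=(read b)=66 at depth 0
Step 7: declare c=(read a)=40 at depth 0
Visible at query point: a=40 b=66 c=40 d=66

Answer: a=40 b=66 c=40 d=66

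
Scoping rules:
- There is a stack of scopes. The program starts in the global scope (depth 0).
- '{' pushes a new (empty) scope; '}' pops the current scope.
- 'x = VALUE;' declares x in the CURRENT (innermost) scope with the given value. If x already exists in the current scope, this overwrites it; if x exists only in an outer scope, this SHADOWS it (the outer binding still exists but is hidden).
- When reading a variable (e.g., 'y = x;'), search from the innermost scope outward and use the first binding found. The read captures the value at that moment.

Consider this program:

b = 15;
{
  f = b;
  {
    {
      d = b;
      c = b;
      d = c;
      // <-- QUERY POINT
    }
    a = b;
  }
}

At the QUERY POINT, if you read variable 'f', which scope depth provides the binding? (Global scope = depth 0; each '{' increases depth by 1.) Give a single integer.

Step 1: declare b=15 at depth 0
Step 2: enter scope (depth=1)
Step 3: declare f=(read b)=15 at depth 1
Step 4: enter scope (depth=2)
Step 5: enter scope (depth=3)
Step 6: declare d=(read b)=15 at depth 3
Step 7: declare c=(read b)=15 at depth 3
Step 8: declare d=(read c)=15 at depth 3
Visible at query point: b=15 c=15 d=15 f=15

Answer: 1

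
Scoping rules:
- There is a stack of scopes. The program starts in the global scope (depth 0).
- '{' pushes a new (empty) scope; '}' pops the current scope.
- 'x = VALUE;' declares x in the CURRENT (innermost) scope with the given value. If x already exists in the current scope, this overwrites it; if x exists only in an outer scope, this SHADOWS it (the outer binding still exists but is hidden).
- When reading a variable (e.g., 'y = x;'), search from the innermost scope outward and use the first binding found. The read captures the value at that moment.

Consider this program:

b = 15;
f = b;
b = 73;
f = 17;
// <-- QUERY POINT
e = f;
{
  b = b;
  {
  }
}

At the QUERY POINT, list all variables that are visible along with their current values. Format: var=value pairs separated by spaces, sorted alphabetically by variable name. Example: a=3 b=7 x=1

Answer: b=73 f=17

Derivation:
Step 1: declare b=15 at depth 0
Step 2: declare f=(read b)=15 at depth 0
Step 3: declare b=73 at depth 0
Step 4: declare f=17 at depth 0
Visible at query point: b=73 f=17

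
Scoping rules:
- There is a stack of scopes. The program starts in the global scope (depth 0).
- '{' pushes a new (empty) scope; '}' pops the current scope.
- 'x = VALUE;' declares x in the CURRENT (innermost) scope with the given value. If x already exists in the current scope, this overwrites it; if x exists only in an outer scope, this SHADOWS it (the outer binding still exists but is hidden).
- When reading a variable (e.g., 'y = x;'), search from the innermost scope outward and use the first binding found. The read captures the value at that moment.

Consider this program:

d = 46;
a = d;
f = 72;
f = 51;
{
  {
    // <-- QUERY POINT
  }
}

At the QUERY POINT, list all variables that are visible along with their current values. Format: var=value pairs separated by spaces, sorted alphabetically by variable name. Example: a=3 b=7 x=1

Step 1: declare d=46 at depth 0
Step 2: declare a=(read d)=46 at depth 0
Step 3: declare f=72 at depth 0
Step 4: declare f=51 at depth 0
Step 5: enter scope (depth=1)
Step 6: enter scope (depth=2)
Visible at query point: a=46 d=46 f=51

Answer: a=46 d=46 f=51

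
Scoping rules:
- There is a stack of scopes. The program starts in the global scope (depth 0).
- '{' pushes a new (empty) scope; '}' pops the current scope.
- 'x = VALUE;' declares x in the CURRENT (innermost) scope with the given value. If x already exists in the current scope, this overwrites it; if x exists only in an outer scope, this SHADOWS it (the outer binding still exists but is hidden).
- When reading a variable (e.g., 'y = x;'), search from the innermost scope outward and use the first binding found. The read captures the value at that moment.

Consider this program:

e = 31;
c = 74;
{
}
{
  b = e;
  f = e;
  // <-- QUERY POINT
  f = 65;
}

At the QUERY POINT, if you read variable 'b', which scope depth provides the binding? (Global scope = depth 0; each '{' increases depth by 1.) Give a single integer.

Answer: 1

Derivation:
Step 1: declare e=31 at depth 0
Step 2: declare c=74 at depth 0
Step 3: enter scope (depth=1)
Step 4: exit scope (depth=0)
Step 5: enter scope (depth=1)
Step 6: declare b=(read e)=31 at depth 1
Step 7: declare f=(read e)=31 at depth 1
Visible at query point: b=31 c=74 e=31 f=31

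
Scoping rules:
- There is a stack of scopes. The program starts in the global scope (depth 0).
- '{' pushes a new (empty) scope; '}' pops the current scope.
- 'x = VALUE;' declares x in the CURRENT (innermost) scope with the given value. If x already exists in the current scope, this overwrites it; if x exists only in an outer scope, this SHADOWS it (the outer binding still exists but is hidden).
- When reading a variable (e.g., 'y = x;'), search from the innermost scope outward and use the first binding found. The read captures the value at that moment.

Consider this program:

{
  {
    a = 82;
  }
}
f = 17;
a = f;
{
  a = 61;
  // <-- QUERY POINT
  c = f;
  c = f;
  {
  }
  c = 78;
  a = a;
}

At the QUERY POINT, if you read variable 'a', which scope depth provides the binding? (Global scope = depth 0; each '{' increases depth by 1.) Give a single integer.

Step 1: enter scope (depth=1)
Step 2: enter scope (depth=2)
Step 3: declare a=82 at depth 2
Step 4: exit scope (depth=1)
Step 5: exit scope (depth=0)
Step 6: declare f=17 at depth 0
Step 7: declare a=(read f)=17 at depth 0
Step 8: enter scope (depth=1)
Step 9: declare a=61 at depth 1
Visible at query point: a=61 f=17

Answer: 1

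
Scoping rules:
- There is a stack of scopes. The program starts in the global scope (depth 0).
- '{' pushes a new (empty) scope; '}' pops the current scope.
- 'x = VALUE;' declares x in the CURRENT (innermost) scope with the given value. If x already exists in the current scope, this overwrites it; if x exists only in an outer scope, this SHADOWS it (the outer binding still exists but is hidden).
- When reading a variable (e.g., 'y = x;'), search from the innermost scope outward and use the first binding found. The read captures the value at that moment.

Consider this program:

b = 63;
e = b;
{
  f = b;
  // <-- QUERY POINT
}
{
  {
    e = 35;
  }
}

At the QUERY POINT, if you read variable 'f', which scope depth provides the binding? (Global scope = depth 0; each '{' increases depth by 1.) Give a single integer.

Step 1: declare b=63 at depth 0
Step 2: declare e=(read b)=63 at depth 0
Step 3: enter scope (depth=1)
Step 4: declare f=(read b)=63 at depth 1
Visible at query point: b=63 e=63 f=63

Answer: 1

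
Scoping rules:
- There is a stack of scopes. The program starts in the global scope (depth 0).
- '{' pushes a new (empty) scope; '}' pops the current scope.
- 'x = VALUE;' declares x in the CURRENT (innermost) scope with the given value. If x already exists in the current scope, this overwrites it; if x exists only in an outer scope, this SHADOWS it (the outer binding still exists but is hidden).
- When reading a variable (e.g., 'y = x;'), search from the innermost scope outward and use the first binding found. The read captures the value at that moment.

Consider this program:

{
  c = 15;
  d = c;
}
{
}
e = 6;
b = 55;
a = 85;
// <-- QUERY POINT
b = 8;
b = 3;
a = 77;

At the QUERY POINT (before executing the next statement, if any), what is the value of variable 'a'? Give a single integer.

Step 1: enter scope (depth=1)
Step 2: declare c=15 at depth 1
Step 3: declare d=(read c)=15 at depth 1
Step 4: exit scope (depth=0)
Step 5: enter scope (depth=1)
Step 6: exit scope (depth=0)
Step 7: declare e=6 at depth 0
Step 8: declare b=55 at depth 0
Step 9: declare a=85 at depth 0
Visible at query point: a=85 b=55 e=6

Answer: 85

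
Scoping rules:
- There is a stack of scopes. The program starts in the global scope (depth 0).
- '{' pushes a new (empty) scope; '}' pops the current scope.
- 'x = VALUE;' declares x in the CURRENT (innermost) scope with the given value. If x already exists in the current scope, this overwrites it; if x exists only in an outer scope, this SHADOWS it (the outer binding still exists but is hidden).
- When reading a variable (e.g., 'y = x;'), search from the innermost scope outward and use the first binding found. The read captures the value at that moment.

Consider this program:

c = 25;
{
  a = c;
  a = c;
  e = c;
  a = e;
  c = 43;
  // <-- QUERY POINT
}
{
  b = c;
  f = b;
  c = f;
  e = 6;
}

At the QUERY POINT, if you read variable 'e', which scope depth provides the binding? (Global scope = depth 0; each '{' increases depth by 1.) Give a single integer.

Step 1: declare c=25 at depth 0
Step 2: enter scope (depth=1)
Step 3: declare a=(read c)=25 at depth 1
Step 4: declare a=(read c)=25 at depth 1
Step 5: declare e=(read c)=25 at depth 1
Step 6: declare a=(read e)=25 at depth 1
Step 7: declare c=43 at depth 1
Visible at query point: a=25 c=43 e=25

Answer: 1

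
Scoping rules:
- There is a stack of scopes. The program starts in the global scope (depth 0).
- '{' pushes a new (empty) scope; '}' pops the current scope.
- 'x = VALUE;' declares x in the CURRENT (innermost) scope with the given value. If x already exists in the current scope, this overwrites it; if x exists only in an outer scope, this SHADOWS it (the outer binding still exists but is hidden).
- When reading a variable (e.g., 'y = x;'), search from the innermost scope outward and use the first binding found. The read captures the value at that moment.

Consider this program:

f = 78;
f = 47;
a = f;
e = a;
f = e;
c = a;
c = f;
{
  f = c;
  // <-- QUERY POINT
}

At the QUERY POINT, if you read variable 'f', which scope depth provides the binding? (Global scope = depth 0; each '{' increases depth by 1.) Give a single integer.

Answer: 1

Derivation:
Step 1: declare f=78 at depth 0
Step 2: declare f=47 at depth 0
Step 3: declare a=(read f)=47 at depth 0
Step 4: declare e=(read a)=47 at depth 0
Step 5: declare f=(read e)=47 at depth 0
Step 6: declare c=(read a)=47 at depth 0
Step 7: declare c=(read f)=47 at depth 0
Step 8: enter scope (depth=1)
Step 9: declare f=(read c)=47 at depth 1
Visible at query point: a=47 c=47 e=47 f=47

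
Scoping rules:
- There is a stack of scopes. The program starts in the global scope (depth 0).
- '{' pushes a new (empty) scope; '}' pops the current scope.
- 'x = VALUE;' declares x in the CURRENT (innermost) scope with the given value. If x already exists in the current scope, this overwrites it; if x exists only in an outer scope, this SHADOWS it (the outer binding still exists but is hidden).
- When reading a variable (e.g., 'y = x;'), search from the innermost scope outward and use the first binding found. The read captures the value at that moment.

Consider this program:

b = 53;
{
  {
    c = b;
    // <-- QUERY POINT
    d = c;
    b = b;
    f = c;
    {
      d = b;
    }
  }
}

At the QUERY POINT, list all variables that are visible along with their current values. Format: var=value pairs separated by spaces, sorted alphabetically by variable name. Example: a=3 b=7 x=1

Step 1: declare b=53 at depth 0
Step 2: enter scope (depth=1)
Step 3: enter scope (depth=2)
Step 4: declare c=(read b)=53 at depth 2
Visible at query point: b=53 c=53

Answer: b=53 c=53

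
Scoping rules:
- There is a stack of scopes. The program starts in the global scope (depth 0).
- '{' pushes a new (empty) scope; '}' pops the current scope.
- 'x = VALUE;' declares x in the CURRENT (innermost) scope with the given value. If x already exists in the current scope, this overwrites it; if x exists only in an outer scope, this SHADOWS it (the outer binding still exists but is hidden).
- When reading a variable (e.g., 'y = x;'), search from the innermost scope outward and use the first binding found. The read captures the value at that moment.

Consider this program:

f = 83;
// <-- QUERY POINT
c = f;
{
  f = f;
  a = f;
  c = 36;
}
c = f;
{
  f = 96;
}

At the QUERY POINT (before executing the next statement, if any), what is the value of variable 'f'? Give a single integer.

Step 1: declare f=83 at depth 0
Visible at query point: f=83

Answer: 83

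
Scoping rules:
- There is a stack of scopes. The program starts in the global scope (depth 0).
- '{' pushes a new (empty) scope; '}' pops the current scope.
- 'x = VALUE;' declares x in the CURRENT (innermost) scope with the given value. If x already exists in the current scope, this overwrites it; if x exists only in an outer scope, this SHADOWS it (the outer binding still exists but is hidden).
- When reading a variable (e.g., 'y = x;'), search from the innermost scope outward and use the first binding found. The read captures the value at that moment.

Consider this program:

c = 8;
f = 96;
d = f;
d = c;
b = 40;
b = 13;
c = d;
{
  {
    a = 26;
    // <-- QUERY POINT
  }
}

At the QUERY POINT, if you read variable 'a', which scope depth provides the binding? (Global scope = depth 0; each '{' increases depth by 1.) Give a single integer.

Step 1: declare c=8 at depth 0
Step 2: declare f=96 at depth 0
Step 3: declare d=(read f)=96 at depth 0
Step 4: declare d=(read c)=8 at depth 0
Step 5: declare b=40 at depth 0
Step 6: declare b=13 at depth 0
Step 7: declare c=(read d)=8 at depth 0
Step 8: enter scope (depth=1)
Step 9: enter scope (depth=2)
Step 10: declare a=26 at depth 2
Visible at query point: a=26 b=13 c=8 d=8 f=96

Answer: 2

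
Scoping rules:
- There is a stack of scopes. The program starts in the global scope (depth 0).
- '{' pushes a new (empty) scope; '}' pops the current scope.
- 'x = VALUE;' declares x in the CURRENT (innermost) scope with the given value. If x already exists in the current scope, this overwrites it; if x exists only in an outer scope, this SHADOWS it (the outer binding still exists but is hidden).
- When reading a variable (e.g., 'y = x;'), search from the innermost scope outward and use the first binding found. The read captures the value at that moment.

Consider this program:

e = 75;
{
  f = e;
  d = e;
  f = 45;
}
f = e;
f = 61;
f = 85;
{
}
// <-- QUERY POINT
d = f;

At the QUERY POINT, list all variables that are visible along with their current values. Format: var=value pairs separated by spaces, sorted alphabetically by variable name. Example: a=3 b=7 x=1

Answer: e=75 f=85

Derivation:
Step 1: declare e=75 at depth 0
Step 2: enter scope (depth=1)
Step 3: declare f=(read e)=75 at depth 1
Step 4: declare d=(read e)=75 at depth 1
Step 5: declare f=45 at depth 1
Step 6: exit scope (depth=0)
Step 7: declare f=(read e)=75 at depth 0
Step 8: declare f=61 at depth 0
Step 9: declare f=85 at depth 0
Step 10: enter scope (depth=1)
Step 11: exit scope (depth=0)
Visible at query point: e=75 f=85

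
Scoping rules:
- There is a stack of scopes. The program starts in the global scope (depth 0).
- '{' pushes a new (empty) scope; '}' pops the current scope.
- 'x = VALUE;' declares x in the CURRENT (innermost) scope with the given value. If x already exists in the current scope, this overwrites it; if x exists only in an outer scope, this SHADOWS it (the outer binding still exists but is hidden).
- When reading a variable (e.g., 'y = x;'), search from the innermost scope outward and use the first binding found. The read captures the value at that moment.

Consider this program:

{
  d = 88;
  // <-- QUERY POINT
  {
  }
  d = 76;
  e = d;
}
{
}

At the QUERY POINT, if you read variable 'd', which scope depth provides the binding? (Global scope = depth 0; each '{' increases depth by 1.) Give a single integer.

Answer: 1

Derivation:
Step 1: enter scope (depth=1)
Step 2: declare d=88 at depth 1
Visible at query point: d=88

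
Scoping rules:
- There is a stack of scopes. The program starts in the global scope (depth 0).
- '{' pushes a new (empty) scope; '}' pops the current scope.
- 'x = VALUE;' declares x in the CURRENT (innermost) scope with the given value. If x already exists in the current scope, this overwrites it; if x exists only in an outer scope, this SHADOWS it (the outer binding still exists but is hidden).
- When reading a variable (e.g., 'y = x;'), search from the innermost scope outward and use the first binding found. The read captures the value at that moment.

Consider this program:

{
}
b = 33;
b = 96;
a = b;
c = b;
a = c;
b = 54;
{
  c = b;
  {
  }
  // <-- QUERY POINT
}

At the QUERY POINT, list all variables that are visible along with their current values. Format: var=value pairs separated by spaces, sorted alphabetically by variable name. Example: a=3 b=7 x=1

Answer: a=96 b=54 c=54

Derivation:
Step 1: enter scope (depth=1)
Step 2: exit scope (depth=0)
Step 3: declare b=33 at depth 0
Step 4: declare b=96 at depth 0
Step 5: declare a=(read b)=96 at depth 0
Step 6: declare c=(read b)=96 at depth 0
Step 7: declare a=(read c)=96 at depth 0
Step 8: declare b=54 at depth 0
Step 9: enter scope (depth=1)
Step 10: declare c=(read b)=54 at depth 1
Step 11: enter scope (depth=2)
Step 12: exit scope (depth=1)
Visible at query point: a=96 b=54 c=54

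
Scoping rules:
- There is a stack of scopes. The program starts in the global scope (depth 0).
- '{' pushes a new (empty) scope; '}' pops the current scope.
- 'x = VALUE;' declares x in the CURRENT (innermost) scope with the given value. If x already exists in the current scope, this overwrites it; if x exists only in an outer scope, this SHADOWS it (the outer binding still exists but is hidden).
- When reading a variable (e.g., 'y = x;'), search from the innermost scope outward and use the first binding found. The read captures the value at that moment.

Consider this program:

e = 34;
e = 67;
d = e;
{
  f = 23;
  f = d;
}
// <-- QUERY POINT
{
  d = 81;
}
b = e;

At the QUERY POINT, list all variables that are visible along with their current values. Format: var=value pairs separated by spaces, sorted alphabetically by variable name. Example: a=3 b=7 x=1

Answer: d=67 e=67

Derivation:
Step 1: declare e=34 at depth 0
Step 2: declare e=67 at depth 0
Step 3: declare d=(read e)=67 at depth 0
Step 4: enter scope (depth=1)
Step 5: declare f=23 at depth 1
Step 6: declare f=(read d)=67 at depth 1
Step 7: exit scope (depth=0)
Visible at query point: d=67 e=67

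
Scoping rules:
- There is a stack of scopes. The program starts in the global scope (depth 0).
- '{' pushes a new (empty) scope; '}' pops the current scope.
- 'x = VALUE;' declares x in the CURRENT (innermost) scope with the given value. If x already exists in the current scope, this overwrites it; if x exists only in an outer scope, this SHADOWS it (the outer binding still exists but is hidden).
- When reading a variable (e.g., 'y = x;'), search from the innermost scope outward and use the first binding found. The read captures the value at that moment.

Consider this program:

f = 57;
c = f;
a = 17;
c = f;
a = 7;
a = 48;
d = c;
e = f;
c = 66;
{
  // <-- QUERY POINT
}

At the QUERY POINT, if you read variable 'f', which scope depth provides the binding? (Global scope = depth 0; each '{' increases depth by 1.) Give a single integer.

Step 1: declare f=57 at depth 0
Step 2: declare c=(read f)=57 at depth 0
Step 3: declare a=17 at depth 0
Step 4: declare c=(read f)=57 at depth 0
Step 5: declare a=7 at depth 0
Step 6: declare a=48 at depth 0
Step 7: declare d=(read c)=57 at depth 0
Step 8: declare e=(read f)=57 at depth 0
Step 9: declare c=66 at depth 0
Step 10: enter scope (depth=1)
Visible at query point: a=48 c=66 d=57 e=57 f=57

Answer: 0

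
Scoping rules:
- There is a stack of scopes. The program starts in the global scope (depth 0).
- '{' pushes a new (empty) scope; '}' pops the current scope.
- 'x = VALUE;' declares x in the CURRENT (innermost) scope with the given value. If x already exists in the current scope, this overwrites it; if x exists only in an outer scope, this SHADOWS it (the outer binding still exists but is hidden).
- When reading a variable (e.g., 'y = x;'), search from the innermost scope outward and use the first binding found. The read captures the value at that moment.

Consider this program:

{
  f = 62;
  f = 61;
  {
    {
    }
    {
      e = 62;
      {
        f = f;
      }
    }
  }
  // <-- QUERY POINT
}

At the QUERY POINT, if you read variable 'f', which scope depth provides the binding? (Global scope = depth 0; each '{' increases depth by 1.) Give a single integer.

Answer: 1

Derivation:
Step 1: enter scope (depth=1)
Step 2: declare f=62 at depth 1
Step 3: declare f=61 at depth 1
Step 4: enter scope (depth=2)
Step 5: enter scope (depth=3)
Step 6: exit scope (depth=2)
Step 7: enter scope (depth=3)
Step 8: declare e=62 at depth 3
Step 9: enter scope (depth=4)
Step 10: declare f=(read f)=61 at depth 4
Step 11: exit scope (depth=3)
Step 12: exit scope (depth=2)
Step 13: exit scope (depth=1)
Visible at query point: f=61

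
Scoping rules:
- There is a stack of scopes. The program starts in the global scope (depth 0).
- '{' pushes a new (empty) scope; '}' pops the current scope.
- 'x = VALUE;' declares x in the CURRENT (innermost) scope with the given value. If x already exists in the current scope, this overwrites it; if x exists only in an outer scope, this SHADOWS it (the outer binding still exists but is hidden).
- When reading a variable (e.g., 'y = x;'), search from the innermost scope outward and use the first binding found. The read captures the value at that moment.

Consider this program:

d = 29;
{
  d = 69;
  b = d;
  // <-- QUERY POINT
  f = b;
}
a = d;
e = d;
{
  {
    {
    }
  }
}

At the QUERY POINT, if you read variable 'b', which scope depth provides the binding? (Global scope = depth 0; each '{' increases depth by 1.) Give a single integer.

Step 1: declare d=29 at depth 0
Step 2: enter scope (depth=1)
Step 3: declare d=69 at depth 1
Step 4: declare b=(read d)=69 at depth 1
Visible at query point: b=69 d=69

Answer: 1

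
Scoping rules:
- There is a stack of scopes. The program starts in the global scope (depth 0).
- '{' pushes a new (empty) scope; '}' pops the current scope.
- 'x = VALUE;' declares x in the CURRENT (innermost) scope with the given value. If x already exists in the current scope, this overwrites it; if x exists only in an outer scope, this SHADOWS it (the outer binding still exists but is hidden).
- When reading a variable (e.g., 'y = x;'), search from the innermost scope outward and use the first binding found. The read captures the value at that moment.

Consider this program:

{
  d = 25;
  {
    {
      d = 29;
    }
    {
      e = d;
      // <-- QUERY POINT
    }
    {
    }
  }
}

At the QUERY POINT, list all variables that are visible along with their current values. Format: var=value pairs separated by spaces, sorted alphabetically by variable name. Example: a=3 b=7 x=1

Step 1: enter scope (depth=1)
Step 2: declare d=25 at depth 1
Step 3: enter scope (depth=2)
Step 4: enter scope (depth=3)
Step 5: declare d=29 at depth 3
Step 6: exit scope (depth=2)
Step 7: enter scope (depth=3)
Step 8: declare e=(read d)=25 at depth 3
Visible at query point: d=25 e=25

Answer: d=25 e=25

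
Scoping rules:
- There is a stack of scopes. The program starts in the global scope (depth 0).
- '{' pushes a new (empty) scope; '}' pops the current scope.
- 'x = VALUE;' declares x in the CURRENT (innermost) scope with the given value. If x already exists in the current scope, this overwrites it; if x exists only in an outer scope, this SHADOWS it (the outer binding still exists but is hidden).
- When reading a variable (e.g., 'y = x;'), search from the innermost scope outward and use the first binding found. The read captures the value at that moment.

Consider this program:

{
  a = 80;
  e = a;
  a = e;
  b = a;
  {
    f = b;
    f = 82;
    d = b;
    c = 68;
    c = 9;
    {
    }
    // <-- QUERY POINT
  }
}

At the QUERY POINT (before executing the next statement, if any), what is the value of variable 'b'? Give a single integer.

Answer: 80

Derivation:
Step 1: enter scope (depth=1)
Step 2: declare a=80 at depth 1
Step 3: declare e=(read a)=80 at depth 1
Step 4: declare a=(read e)=80 at depth 1
Step 5: declare b=(read a)=80 at depth 1
Step 6: enter scope (depth=2)
Step 7: declare f=(read b)=80 at depth 2
Step 8: declare f=82 at depth 2
Step 9: declare d=(read b)=80 at depth 2
Step 10: declare c=68 at depth 2
Step 11: declare c=9 at depth 2
Step 12: enter scope (depth=3)
Step 13: exit scope (depth=2)
Visible at query point: a=80 b=80 c=9 d=80 e=80 f=82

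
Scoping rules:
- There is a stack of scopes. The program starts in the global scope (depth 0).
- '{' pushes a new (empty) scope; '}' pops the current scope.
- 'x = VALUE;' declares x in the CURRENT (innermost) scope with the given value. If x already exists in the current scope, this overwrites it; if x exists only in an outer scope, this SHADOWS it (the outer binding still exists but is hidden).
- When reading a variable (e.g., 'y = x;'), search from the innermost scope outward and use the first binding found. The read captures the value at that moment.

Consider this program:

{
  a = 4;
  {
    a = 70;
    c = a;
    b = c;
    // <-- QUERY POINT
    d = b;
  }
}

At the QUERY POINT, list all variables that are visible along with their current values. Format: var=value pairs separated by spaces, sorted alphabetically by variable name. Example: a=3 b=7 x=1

Answer: a=70 b=70 c=70

Derivation:
Step 1: enter scope (depth=1)
Step 2: declare a=4 at depth 1
Step 3: enter scope (depth=2)
Step 4: declare a=70 at depth 2
Step 5: declare c=(read a)=70 at depth 2
Step 6: declare b=(read c)=70 at depth 2
Visible at query point: a=70 b=70 c=70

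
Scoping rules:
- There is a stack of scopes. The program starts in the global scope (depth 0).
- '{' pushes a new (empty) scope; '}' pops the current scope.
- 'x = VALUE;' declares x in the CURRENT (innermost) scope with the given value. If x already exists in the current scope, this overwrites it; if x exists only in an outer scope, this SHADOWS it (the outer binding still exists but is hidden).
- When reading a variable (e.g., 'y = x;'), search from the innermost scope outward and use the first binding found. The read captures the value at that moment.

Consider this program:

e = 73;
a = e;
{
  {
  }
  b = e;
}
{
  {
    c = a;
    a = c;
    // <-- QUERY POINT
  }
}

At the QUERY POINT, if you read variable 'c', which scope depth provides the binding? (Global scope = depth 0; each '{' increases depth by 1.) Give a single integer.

Answer: 2

Derivation:
Step 1: declare e=73 at depth 0
Step 2: declare a=(read e)=73 at depth 0
Step 3: enter scope (depth=1)
Step 4: enter scope (depth=2)
Step 5: exit scope (depth=1)
Step 6: declare b=(read e)=73 at depth 1
Step 7: exit scope (depth=0)
Step 8: enter scope (depth=1)
Step 9: enter scope (depth=2)
Step 10: declare c=(read a)=73 at depth 2
Step 11: declare a=(read c)=73 at depth 2
Visible at query point: a=73 c=73 e=73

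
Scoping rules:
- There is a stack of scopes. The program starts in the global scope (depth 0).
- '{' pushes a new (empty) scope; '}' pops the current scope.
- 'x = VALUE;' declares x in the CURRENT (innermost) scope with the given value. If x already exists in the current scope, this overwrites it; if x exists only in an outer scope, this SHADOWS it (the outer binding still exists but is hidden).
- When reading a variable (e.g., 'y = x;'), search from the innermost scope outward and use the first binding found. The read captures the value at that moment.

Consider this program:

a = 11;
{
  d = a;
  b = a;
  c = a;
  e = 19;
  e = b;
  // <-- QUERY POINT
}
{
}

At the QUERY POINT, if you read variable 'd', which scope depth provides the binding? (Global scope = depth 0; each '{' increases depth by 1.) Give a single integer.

Step 1: declare a=11 at depth 0
Step 2: enter scope (depth=1)
Step 3: declare d=(read a)=11 at depth 1
Step 4: declare b=(read a)=11 at depth 1
Step 5: declare c=(read a)=11 at depth 1
Step 6: declare e=19 at depth 1
Step 7: declare e=(read b)=11 at depth 1
Visible at query point: a=11 b=11 c=11 d=11 e=11

Answer: 1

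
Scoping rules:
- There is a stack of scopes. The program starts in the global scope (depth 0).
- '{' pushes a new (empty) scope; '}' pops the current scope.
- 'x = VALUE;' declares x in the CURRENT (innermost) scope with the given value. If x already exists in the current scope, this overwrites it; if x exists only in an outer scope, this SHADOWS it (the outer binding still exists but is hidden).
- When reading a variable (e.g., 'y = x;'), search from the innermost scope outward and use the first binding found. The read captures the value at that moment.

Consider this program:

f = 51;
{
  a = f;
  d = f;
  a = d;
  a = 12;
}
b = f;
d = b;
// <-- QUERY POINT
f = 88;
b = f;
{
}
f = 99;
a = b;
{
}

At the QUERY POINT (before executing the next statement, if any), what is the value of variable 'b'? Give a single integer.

Answer: 51

Derivation:
Step 1: declare f=51 at depth 0
Step 2: enter scope (depth=1)
Step 3: declare a=(read f)=51 at depth 1
Step 4: declare d=(read f)=51 at depth 1
Step 5: declare a=(read d)=51 at depth 1
Step 6: declare a=12 at depth 1
Step 7: exit scope (depth=0)
Step 8: declare b=(read f)=51 at depth 0
Step 9: declare d=(read b)=51 at depth 0
Visible at query point: b=51 d=51 f=51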